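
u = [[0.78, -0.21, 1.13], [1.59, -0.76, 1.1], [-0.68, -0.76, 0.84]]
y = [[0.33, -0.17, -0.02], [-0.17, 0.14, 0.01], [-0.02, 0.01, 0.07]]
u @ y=[[0.27, -0.15, 0.06], [0.63, -0.37, 0.04], [-0.11, 0.02, 0.06]]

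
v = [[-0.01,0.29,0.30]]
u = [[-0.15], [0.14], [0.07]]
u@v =[[0.0, -0.04, -0.04], [-0.00, 0.04, 0.04], [-0.00, 0.02, 0.02]]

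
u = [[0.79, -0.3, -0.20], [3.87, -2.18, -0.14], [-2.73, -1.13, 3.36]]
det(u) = -0.06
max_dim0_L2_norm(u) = 4.8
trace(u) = 1.97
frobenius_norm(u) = 6.37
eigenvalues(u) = [-1.65, 0.01, 3.61]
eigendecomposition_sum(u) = [[0.53, -0.33, 0.01], [3.59, -2.21, 0.08], [1.1, -0.68, 0.03]] + [[0.01, -0.00, 0.00], [0.02, -0.00, 0.0], [0.02, -0.00, 0.0]] + [[0.25,0.03,-0.21], [0.26,0.03,-0.22], [-3.85,-0.45,3.33]]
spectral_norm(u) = 5.40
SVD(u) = [[-0.15,-0.08,0.99],  [-0.70,-0.7,-0.16],  [0.70,-0.71,0.05]] @ diag([5.398120322514211, 3.3738236462232742, 0.0033147916598591514]) @ [[-0.88, 0.14, 0.46],  [-0.24, 0.7, -0.68],  [0.42, 0.70, 0.58]]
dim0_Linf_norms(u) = [3.87, 2.18, 3.36]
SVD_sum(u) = [[0.73, -0.12, -0.38], [3.31, -0.55, -1.73], [-3.31, 0.54, 1.73]] + [[0.06, -0.18, 0.18], [0.56, -1.63, 1.59], [0.58, -1.68, 1.63]] + [[0.00, 0.0, 0.0], [-0.0, -0.0, -0.00], [0.0, 0.0, 0.0]]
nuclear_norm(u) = 8.78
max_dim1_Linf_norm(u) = 3.87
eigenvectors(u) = [[-0.14,-0.42,-0.06], [-0.95,-0.70,-0.07], [-0.29,-0.58,1.0]]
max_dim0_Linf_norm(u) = 3.87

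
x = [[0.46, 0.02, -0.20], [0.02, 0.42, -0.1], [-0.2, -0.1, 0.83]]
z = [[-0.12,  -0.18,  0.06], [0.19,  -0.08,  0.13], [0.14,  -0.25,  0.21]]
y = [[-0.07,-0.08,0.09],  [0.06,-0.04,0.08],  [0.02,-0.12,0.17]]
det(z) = -0.00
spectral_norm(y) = 0.26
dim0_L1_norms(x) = [0.68, 0.54, 1.13]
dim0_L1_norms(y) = [0.15, 0.24, 0.34]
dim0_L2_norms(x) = [0.5, 0.43, 0.86]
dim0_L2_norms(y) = [0.09, 0.15, 0.21]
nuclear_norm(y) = 0.36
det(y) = -0.00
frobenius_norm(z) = 0.49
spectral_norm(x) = 0.94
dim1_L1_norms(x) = [0.68, 0.54, 1.13]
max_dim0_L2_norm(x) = 0.86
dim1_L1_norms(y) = [0.24, 0.18, 0.31]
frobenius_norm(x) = 1.09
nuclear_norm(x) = 1.71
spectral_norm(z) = 0.43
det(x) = 0.14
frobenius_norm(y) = 0.27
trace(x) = 1.71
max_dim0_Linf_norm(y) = 0.17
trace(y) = 0.06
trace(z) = 0.01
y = z @ x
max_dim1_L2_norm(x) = 0.86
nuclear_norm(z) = 0.66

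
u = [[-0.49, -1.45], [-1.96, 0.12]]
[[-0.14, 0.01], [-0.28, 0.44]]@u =[[0.05, 0.20], [-0.73, 0.46]]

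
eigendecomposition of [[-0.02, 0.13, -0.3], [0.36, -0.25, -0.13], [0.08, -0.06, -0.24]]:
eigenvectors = [[-0.70+0.00j, (0.05+0.25j), (0.05-0.25j)],[-0.71+0.00j, 0.82+0.00j, 0.82-0.00j],[(-0.04+0j), 0.46+0.22j, (0.46-0.22j)]]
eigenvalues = [(0.1+0j), (-0.3+0.07j), (-0.3-0.07j)]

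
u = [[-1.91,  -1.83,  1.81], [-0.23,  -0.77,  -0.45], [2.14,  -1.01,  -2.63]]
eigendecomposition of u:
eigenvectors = [[-0.58, -0.72, 0.56], [0.07, 0.35, 0.52], [0.81, -0.6, 0.64]]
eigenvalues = [-4.24, 0.49, -1.57]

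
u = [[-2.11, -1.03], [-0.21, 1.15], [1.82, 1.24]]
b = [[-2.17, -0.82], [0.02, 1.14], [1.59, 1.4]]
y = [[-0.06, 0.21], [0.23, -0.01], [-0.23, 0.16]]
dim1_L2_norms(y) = [0.22, 0.23, 0.28]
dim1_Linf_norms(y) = [0.21, 0.23, 0.23]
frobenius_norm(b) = 3.34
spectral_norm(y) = 0.38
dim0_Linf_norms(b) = [2.17, 1.4]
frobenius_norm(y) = 0.42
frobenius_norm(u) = 3.42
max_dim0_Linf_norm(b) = 2.17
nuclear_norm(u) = 4.35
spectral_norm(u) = 3.24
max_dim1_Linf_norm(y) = 0.23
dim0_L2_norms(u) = [2.79, 1.98]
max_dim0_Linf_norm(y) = 0.23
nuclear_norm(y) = 0.57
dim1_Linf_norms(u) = [2.11, 1.15, 1.82]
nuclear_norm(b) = 4.26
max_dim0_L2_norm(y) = 0.33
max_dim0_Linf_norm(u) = 2.11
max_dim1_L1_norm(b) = 2.99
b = u + y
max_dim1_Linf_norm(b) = 2.17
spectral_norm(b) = 3.15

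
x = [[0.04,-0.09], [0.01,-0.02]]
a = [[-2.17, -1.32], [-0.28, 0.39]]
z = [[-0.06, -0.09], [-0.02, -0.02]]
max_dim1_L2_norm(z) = 0.11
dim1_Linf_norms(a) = [2.17, 0.39]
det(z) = -0.00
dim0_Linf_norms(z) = [0.06, 0.09]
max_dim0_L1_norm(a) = 2.45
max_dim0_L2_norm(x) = 0.09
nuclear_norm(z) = 0.12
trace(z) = -0.08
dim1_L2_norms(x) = [0.1, 0.02]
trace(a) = -1.78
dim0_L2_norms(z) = [0.06, 0.09]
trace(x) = 0.02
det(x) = 0.00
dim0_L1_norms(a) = [2.45, 1.71]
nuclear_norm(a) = 3.02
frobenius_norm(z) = 0.11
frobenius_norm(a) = 2.58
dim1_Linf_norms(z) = [0.09, 0.02]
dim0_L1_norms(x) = [0.05, 0.11]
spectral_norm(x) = 0.10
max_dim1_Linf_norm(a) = 2.17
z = x @ a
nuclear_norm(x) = 0.10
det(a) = -1.22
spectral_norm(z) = 0.11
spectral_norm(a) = 2.54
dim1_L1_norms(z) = [0.15, 0.04]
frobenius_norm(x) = 0.10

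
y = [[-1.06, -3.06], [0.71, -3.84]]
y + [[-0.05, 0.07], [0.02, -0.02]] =[[-1.11,-2.99], [0.73,-3.86]]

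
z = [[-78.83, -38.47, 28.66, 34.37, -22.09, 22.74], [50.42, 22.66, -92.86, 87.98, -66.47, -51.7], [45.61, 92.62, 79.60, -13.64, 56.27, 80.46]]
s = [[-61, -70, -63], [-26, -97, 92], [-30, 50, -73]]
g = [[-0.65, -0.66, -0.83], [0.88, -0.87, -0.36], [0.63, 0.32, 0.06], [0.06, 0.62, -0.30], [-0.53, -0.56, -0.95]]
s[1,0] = -26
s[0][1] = -70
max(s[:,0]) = -26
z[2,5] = 80.46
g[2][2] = 0.056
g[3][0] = 0.059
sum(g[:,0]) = 0.386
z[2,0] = 45.61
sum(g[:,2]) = -2.372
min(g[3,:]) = -0.295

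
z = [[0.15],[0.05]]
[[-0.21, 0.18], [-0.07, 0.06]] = z @ [[-1.42, 1.21]]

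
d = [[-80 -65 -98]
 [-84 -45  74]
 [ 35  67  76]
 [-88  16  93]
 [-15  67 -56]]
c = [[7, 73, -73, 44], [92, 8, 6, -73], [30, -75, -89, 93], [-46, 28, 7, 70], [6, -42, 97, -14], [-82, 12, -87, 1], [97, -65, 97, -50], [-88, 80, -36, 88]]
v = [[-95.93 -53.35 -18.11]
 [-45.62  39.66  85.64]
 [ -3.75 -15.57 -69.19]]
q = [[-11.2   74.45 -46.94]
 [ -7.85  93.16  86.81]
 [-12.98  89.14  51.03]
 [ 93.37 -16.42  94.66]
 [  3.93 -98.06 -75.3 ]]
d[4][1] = 67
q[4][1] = -98.06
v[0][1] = -53.35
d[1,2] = 74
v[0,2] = -18.11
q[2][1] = 89.14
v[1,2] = 85.64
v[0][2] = -18.11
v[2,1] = -15.57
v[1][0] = -45.62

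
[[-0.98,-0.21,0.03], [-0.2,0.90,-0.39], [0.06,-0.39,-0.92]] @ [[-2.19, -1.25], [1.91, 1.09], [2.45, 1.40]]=[[1.82,1.04],[1.2,0.69],[-3.13,-1.79]]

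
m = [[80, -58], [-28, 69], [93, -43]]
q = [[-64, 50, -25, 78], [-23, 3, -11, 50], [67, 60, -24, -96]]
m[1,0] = -28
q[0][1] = 50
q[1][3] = 50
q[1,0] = -23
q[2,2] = -24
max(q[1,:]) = 50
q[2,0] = 67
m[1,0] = -28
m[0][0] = 80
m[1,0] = -28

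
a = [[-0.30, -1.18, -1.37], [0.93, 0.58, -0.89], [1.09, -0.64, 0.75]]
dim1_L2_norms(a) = [1.83, 1.41, 1.47]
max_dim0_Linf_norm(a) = 1.37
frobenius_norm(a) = 2.74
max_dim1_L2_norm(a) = 1.83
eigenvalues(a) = [(-0.19+1.6j), (-0.19-1.6j), (1.42+0j)]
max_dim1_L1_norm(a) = 2.85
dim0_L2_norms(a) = [1.46, 1.46, 1.8]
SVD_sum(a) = [[-0.5, -0.69, -1.53], [-0.08, -0.11, -0.25], [0.2, 0.28, 0.62]] + [[0.16, -0.01, -0.05],[1.08, -0.05, -0.33],[0.81, -0.03, -0.25]] + [[0.04, -0.48, 0.2],[-0.06, 0.74, -0.31],[0.08, -0.89, 0.38]]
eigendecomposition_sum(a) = [[-0.15+0.80j, (-0.6-0.09j), (-0.67-0.07j)],[0.51+0.12j, (-0.07+0.39j), (-0.06+0.43j)],[0.50+0.01j, 0.01+0.38j, (0.03+0.42j)]] + [[-0.15-0.80j,(-0.6+0.09j),(-0.67+0.07j)],[0.51-0.12j,-0.07-0.39j,(-0.06-0.43j)],[(0.5-0.01j),(0.01-0.38j),0.03-0.42j]] + [[(-0-0j), (0.02+0j), -0.03-0.00j], [(-0.1-0j), (0.72+0j), (-0.77-0j)], [0.09+0.00j, -0.65-0.00j, 0.70+0.00j]]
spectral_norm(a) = 1.91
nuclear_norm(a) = 4.69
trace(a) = 1.03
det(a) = 3.69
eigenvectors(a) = [[0.74+0.00j, 0.74-0.00j, (-0.03+0j)], [0.02-0.48j, (0.02+0.48j), -0.74+0.00j], [(-0.07-0.45j), -0.07+0.45j, (0.67+0j)]]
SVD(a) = [[-0.92, -0.11, 0.38], [-0.15, -0.79, -0.59], [0.37, -0.6, 0.71]] @ diag([1.9089772878687394, 1.4183276756977605, 1.3627370688254947]) @ [[0.28, 0.40, 0.87], [-0.96, 0.04, 0.29], [0.08, -0.92, 0.39]]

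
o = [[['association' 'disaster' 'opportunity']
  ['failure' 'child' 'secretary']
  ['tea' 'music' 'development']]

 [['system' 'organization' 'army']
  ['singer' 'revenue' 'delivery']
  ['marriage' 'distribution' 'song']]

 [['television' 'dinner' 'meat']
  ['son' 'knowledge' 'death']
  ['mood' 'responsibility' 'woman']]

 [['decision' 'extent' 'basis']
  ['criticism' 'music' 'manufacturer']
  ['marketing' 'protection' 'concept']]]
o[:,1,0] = ['failure', 'singer', 'son', 'criticism']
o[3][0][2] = 'basis'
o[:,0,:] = [['association', 'disaster', 'opportunity'], ['system', 'organization', 'army'], ['television', 'dinner', 'meat'], ['decision', 'extent', 'basis']]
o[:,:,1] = [['disaster', 'child', 'music'], ['organization', 'revenue', 'distribution'], ['dinner', 'knowledge', 'responsibility'], ['extent', 'music', 'protection']]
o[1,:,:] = [['system', 'organization', 'army'], ['singer', 'revenue', 'delivery'], ['marriage', 'distribution', 'song']]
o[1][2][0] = 'marriage'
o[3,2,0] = 'marketing'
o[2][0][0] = 'television'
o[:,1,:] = [['failure', 'child', 'secretary'], ['singer', 'revenue', 'delivery'], ['son', 'knowledge', 'death'], ['criticism', 'music', 'manufacturer']]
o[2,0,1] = 'dinner'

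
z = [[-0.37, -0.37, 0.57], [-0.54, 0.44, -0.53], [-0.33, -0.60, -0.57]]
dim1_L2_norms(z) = [0.77, 0.88, 0.89]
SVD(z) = [[0.39, 0.59, -0.70], [-0.74, -0.25, -0.63], [-0.55, 0.76, 0.34]] @ diag([1.0340266993416023, 0.8583161874938147, 0.5938704465915048]) @ [[0.42,-0.13,0.90],  [-0.39,-0.92,0.04],  [0.82,-0.37,-0.44]]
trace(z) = -0.50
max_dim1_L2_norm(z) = 0.89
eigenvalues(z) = [(-0.68+0.4j), (-0.68-0.4j), (0.85+0j)]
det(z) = 0.53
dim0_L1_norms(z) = [1.24, 1.41, 1.67]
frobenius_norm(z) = 1.47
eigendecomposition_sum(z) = [[(-0.23+0.3j),-0.04+0.21j,0.21+0.22j], [-0.17-0.10j,-0.11-0.01j,-0.10+0.12j], [-0.20-0.39j,(-0.2-0.14j),(-0.34+0.11j)]] + [[(-0.23-0.3j), -0.04-0.21j, (0.21-0.22j)],[(-0.17+0.1j), (-0.11+0.01j), (-0.1-0.12j)],[-0.20+0.39j, -0.20+0.14j, (-0.34-0.11j)]] + [[0.09+0.00j,-0.30-0.00j,0.15-0.00j], [(-0.2-0j),0.66+0.00j,-0.33+0.00j], [0.06+0.00j,(-0.21-0j),0.10-0.00j]]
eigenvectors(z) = [[(0.27+0.56j), (0.27-0.56j), 0.39+0.00j], [-0.27+0.17j, (-0.27-0.17j), (-0.88+0j)], [-0.72+0.00j, -0.72-0.00j, 0.28+0.00j]]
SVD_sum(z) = [[0.17, -0.05, 0.36], [-0.32, 0.1, -0.68], [-0.24, 0.08, -0.51]] + [[-0.20,  -0.47,  0.02], [0.09,  0.20,  -0.01], [-0.26,  -0.60,  0.03]] + [[-0.34,0.15,0.18], [-0.31,0.14,0.16], [0.16,-0.07,-0.09]]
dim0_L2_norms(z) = [0.73, 0.83, 0.96]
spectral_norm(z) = 1.03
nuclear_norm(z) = 2.49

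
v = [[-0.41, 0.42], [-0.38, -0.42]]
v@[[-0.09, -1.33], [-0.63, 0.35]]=[[-0.23, 0.69], [0.3, 0.36]]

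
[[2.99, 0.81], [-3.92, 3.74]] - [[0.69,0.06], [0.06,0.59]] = [[2.3, 0.75],[-3.98, 3.15]]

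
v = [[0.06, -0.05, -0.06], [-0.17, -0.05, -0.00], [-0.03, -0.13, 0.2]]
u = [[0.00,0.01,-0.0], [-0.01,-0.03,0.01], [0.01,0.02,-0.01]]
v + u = [[0.06, -0.04, -0.06], [-0.18, -0.08, 0.01], [-0.02, -0.11, 0.19]]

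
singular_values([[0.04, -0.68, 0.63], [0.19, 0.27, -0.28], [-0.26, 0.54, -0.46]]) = [1.24, 0.3, 0.0]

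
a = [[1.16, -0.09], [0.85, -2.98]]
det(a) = -3.380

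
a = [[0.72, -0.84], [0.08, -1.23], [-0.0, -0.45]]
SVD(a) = [[-0.63, 0.78], [-0.73, -0.57], [-0.26, -0.26]] @ diag([1.6289004917360266, 0.5408171484172162]) @ [[-0.31, 0.95],[0.95, 0.31]]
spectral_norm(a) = 1.63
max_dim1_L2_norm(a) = 1.23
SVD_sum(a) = [[0.32, -0.97], [0.37, -1.13], [0.13, -0.41]] + [[0.4, 0.13], [-0.29, -0.1], [-0.13, -0.04]]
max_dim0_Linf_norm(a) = 1.23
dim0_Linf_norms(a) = [0.72, 1.23]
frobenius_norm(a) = 1.72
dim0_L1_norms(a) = [0.8, 2.52]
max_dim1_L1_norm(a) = 1.56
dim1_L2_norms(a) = [1.11, 1.23, 0.45]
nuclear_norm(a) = 2.17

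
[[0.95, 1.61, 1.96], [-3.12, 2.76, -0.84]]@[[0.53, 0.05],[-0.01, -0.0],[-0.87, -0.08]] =[[-1.22, -0.11], [-0.95, -0.09]]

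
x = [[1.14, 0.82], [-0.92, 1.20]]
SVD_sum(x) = [[0.22, -0.2],  [-1.1, 1.00]] + [[0.92, 1.02], [0.18, 0.20]]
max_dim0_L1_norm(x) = 2.06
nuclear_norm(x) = 2.92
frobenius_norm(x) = 2.06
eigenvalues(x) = [(1.17+0.87j), (1.17-0.87j)]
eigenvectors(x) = [[-0.02+0.69j, -0.02-0.69j], [-0.73+0.00j, -0.73-0.00j]]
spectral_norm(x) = 1.52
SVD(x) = [[-0.19,0.98],[0.98,0.19]] @ diag([1.5163218645751968, 1.399702826678291]) @ [[-0.74, 0.67], [0.67, 0.74]]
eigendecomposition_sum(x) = [[(0.57+0.45j), 0.41-0.55j], [(-0.46+0.62j), 0.60+0.41j]] + [[(0.57-0.45j), (0.41+0.55j)], [-0.46-0.62j, (0.6-0.41j)]]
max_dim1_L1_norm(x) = 2.12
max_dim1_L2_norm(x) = 1.51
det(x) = 2.12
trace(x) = 2.34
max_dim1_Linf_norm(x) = 1.2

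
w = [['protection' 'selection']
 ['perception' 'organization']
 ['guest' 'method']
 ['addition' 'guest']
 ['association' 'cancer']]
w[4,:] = ['association', 'cancer']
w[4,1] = 'cancer'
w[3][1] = 'guest'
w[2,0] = 'guest'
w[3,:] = ['addition', 'guest']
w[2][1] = 'method'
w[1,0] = 'perception'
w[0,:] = ['protection', 'selection']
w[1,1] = 'organization'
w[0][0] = 'protection'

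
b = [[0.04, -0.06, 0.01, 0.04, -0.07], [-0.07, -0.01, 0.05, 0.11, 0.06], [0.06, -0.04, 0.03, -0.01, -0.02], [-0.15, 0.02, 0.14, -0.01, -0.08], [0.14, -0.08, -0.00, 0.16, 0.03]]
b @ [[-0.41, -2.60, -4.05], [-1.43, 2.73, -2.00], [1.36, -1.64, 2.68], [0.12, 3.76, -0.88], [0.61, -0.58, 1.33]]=[[0.05, -0.09, -0.14],[0.16, 0.45, 0.42],[0.06, -0.34, -0.10],[0.17, 0.22, 0.85],[0.09, 0.0, -0.51]]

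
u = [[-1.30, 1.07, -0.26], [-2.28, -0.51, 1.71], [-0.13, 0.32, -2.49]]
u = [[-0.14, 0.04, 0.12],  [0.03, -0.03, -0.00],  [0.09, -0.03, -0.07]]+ [[-1.16, 1.03, -0.38], [-2.31, -0.48, 1.71], [-0.22, 0.35, -2.42]]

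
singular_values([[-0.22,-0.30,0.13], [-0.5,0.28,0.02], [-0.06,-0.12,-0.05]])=[0.58, 0.4, 0.09]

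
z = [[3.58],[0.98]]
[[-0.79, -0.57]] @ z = [[-3.39]]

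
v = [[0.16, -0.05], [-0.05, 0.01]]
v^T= [[0.16, -0.05], [-0.05, 0.01]]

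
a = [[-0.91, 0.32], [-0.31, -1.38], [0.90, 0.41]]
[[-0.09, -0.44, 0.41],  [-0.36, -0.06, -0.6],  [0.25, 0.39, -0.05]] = a@[[0.18, 0.46, -0.28], [0.22, -0.06, 0.5]]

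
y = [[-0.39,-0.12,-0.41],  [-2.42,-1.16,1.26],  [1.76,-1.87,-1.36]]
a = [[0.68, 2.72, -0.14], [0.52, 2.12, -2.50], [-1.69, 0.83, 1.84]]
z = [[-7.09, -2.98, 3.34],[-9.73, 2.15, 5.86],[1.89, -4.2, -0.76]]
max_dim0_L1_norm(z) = 18.71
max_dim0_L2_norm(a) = 3.55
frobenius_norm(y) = 4.19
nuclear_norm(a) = 7.98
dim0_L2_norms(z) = [12.19, 5.58, 6.79]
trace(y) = -2.91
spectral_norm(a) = 4.09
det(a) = 12.39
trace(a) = 4.64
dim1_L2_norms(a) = [2.81, 3.32, 2.63]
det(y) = -4.10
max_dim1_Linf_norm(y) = 2.42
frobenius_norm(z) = 15.02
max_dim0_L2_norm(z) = 12.19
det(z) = -50.96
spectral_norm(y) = 3.53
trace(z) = -5.70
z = a @ y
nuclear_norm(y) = 6.26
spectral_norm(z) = 13.95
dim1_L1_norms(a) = [3.54, 5.14, 4.36]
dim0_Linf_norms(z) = [9.73, 4.2, 5.86]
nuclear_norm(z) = 20.15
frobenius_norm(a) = 5.08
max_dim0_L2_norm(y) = 3.02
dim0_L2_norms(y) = [3.02, 2.2, 1.9]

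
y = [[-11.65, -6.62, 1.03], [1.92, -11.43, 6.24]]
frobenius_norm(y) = 18.81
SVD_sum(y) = [[-5.22,-9.22,3.66], [-4.91,-8.67,3.44]] + [[-6.43, 2.6, -2.63], [6.83, -2.76, 2.80]]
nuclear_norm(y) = 26.21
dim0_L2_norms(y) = [11.81, 13.21, 6.32]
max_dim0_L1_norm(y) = 18.05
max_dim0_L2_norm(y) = 13.21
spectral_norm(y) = 15.39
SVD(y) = [[-0.73,-0.69], [-0.69,0.73]] @ diag([15.387552312287534, 10.821272283637196]) @ [[0.47, 0.82, -0.33],[0.87, -0.35, 0.35]]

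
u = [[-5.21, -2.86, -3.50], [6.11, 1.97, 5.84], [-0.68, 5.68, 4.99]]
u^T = [[-5.21, 6.11, -0.68],[-2.86, 1.97, 5.68],[-3.50, 5.84, 4.99]]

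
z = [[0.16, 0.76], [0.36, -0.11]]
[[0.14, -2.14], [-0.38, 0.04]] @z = [[-0.75, 0.34], [-0.05, -0.29]]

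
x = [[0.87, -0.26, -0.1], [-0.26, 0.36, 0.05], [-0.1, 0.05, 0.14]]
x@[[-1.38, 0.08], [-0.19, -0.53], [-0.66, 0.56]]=[[-1.09,0.15], [0.26,-0.18], [0.04,0.04]]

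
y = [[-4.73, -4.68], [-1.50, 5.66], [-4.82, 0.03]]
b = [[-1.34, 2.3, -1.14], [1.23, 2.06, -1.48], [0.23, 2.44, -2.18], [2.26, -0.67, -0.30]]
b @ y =[[8.38, 19.26], [-1.77, 5.86], [5.76, 12.67], [-8.24, -14.38]]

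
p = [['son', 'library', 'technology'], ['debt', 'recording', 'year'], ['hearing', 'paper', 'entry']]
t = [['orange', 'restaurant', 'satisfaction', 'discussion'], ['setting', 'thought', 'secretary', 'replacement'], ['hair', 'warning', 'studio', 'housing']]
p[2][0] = 'hearing'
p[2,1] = 'paper'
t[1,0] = 'setting'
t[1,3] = 'replacement'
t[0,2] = 'satisfaction'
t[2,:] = ['hair', 'warning', 'studio', 'housing']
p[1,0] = 'debt'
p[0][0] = 'son'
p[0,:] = ['son', 'library', 'technology']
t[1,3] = 'replacement'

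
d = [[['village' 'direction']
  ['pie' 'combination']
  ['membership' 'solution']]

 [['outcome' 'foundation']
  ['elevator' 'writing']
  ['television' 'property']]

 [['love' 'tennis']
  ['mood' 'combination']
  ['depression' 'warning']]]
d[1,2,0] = 'television'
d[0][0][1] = 'direction'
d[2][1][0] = 'mood'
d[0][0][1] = 'direction'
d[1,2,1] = 'property'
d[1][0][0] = 'outcome'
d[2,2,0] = 'depression'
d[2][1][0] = 'mood'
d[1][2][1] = 'property'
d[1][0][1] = 'foundation'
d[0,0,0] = 'village'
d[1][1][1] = 'writing'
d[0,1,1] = 'combination'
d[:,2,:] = [['membership', 'solution'], ['television', 'property'], ['depression', 'warning']]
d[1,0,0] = 'outcome'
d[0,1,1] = 'combination'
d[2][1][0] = 'mood'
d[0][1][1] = 'combination'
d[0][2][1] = 'solution'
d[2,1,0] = 'mood'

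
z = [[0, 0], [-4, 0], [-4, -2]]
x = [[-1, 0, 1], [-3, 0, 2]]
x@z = [[-4, -2], [-8, -4]]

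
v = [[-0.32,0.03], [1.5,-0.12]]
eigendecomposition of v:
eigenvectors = [[-0.22,-0.09], [0.98,-1.0]]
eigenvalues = [-0.45, 0.01]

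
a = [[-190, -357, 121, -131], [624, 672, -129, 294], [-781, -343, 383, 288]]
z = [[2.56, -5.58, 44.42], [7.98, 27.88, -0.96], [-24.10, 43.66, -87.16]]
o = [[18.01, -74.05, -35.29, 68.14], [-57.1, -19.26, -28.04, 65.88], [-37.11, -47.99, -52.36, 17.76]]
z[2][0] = -24.1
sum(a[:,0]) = -347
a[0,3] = -131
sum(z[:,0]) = -13.56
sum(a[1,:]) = 1461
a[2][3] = 288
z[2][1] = 43.66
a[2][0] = -781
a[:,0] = [-190, 624, -781]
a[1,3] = 294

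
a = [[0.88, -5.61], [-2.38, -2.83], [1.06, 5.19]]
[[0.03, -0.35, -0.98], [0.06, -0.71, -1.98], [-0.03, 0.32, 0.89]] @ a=[[-0.18, -4.26], [-0.36, -8.6], [0.16, 3.88]]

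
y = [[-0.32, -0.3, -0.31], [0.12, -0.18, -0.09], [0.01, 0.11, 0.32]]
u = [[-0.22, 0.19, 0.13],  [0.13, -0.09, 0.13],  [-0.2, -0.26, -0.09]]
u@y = [[0.09,0.05,0.09],[-0.05,-0.01,0.01],[0.03,0.1,0.06]]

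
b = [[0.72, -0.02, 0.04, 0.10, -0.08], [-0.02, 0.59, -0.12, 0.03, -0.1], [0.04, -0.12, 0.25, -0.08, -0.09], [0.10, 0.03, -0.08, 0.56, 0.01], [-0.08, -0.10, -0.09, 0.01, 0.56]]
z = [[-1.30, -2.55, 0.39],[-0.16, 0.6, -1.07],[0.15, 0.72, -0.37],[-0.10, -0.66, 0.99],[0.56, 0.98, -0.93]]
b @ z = [[-0.98, -1.96, 0.46], [-0.15, 0.2, -0.47], [-0.04, -0.03, 0.06], [-0.20, -0.65, 0.58], [0.42, 0.62, -0.40]]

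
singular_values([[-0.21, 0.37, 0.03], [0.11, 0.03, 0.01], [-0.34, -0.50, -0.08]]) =[0.66, 0.37, 0.0]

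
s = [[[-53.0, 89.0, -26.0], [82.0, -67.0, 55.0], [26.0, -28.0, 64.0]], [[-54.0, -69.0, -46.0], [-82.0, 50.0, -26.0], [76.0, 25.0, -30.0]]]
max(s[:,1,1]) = 50.0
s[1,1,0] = -82.0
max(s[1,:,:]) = 76.0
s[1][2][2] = -30.0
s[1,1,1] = 50.0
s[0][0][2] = -26.0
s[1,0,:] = [-54.0, -69.0, -46.0]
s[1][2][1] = 25.0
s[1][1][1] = 50.0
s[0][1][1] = -67.0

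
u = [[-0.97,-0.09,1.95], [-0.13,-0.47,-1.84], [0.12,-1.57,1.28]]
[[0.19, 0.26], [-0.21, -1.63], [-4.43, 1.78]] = u @ [[-1.24, 1.49],[2.39, -0.32],[-0.41, 0.86]]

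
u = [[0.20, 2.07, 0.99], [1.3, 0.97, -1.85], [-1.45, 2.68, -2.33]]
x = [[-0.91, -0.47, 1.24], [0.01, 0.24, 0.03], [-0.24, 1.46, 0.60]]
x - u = [[-1.11, -2.54, 0.25], [-1.29, -0.73, 1.88], [1.21, -1.22, 2.93]]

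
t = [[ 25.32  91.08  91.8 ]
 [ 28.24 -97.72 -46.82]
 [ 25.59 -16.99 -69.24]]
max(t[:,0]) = 28.24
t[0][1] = 91.08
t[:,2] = [91.8, -46.82, -69.24]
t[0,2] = 91.8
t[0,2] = 91.8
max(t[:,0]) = 28.24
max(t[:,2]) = 91.8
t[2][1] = -16.99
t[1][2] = -46.82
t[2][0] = 25.59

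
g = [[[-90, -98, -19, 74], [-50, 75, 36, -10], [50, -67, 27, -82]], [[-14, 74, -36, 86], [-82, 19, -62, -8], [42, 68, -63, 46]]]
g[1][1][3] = -8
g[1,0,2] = -36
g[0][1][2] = 36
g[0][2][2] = 27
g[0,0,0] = -90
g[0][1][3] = -10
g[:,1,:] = [[-50, 75, 36, -10], [-82, 19, -62, -8]]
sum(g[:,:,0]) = -144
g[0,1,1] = 75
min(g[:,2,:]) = -82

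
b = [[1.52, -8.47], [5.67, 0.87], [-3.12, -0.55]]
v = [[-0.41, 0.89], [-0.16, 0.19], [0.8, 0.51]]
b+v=[[1.11, -7.58], [5.51, 1.06], [-2.32, -0.04]]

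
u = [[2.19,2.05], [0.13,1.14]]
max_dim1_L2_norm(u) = 3.0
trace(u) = 3.33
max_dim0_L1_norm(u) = 3.19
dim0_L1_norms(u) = [2.32, 3.19]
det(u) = 2.23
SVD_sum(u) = [[2.04, 2.19], [0.63, 0.68]] + [[0.15,-0.14], [-0.50,0.46]]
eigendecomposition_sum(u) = [[2.06,3.34], [0.21,0.34]] + [[0.13, -1.29], [-0.08, 0.8]]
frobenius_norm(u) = 3.21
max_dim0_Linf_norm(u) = 2.19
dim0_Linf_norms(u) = [2.19, 2.05]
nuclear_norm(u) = 3.84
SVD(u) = [[-0.96, -0.30], [-0.3, 0.96]] @ diag([3.13177765248608, 0.7120875896887803]) @ [[-0.68, -0.73], [-0.73, 0.68]]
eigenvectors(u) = [[0.99, -0.85],[0.1, 0.52]]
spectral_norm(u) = 3.13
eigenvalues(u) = [2.4, 0.93]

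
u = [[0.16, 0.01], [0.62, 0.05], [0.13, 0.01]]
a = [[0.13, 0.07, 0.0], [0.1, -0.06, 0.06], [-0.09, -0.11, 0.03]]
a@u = [[0.06, 0.00], [-0.01, -0.0], [-0.08, -0.01]]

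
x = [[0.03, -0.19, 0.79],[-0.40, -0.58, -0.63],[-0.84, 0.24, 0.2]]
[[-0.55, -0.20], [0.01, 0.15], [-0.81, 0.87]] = x @ [[0.84, -0.92], [0.16, 0.49], [-0.69, -0.10]]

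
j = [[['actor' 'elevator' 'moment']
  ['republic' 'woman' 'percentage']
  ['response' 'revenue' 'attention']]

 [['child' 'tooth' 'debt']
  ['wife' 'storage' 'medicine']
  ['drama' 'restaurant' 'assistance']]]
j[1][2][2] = 'assistance'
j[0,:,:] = [['actor', 'elevator', 'moment'], ['republic', 'woman', 'percentage'], ['response', 'revenue', 'attention']]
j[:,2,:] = [['response', 'revenue', 'attention'], ['drama', 'restaurant', 'assistance']]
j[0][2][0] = 'response'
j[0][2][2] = 'attention'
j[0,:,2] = ['moment', 'percentage', 'attention']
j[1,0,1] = 'tooth'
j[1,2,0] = 'drama'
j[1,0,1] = 'tooth'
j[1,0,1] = 'tooth'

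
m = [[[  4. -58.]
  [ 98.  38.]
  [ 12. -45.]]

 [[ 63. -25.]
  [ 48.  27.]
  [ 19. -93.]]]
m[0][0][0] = 4.0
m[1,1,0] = 48.0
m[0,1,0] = 98.0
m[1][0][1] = -25.0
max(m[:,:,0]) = 98.0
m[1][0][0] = 63.0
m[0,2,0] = 12.0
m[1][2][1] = -93.0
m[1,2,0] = 19.0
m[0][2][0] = 12.0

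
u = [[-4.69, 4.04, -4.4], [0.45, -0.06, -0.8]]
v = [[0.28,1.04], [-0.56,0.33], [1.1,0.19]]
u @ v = [[-8.42, -4.38], [-0.72, 0.30]]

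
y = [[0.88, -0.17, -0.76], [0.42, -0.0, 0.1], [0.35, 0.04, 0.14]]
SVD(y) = [[-0.96, 0.29, 0.05], [-0.24, -0.68, -0.69], [-0.17, -0.68, 0.72]] @ diag([1.219632788146648, 0.4722755088123481, 0.021253372759899428]) @ [[-0.82,0.13,0.56], [-0.57,-0.16,-0.80], [0.01,0.98,-0.20]]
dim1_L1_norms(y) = [1.81, 0.52, 0.53]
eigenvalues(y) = [(0.52+0.46j), (0.52-0.46j), (-0.03+0j)]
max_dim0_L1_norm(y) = 1.65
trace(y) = 1.02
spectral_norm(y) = 1.22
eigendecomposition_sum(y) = [[(0.44+0.03j), (-0.09+0.1j), -0.38+0.43j],  [0.21-0.20j, (0.01+0.09j), 0.04+0.38j],  [0.18-0.21j, (0.02+0.08j), 0.07+0.35j]] + [[0.44-0.03j, (-0.09-0.1j), -0.38-0.43j],  [0.21+0.20j, (0.01-0.09j), (0.04-0.38j)],  [0.18+0.21j, 0.02-0.08j, (0.07-0.35j)]] + [[-0.00-0.00j, 0j, -0.00+0.00j], [0j, (-0.02-0j), (0.02-0j)], [-0.00-0.00j, 0j, -0.00+0.00j]]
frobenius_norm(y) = 1.31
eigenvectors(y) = [[0.74+0.00j,  (0.74-0j),  0.01+0.00j], [0.33-0.36j,  (0.33+0.36j),  (-0.97+0j)], [(0.27-0.37j),  0.27+0.37j,  0.22+0.00j]]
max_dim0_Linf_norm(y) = 0.88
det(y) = -0.01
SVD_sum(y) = [[0.96, -0.15, -0.65], [0.24, -0.04, -0.16], [0.17, -0.03, -0.11]] + [[-0.08,  -0.02,  -0.11], [0.18,  0.05,  0.26], [0.18,  0.05,  0.26]] + [[0.00, 0.00, -0.0], [-0.00, -0.01, 0.00], [0.00, 0.01, -0.00]]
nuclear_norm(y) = 1.71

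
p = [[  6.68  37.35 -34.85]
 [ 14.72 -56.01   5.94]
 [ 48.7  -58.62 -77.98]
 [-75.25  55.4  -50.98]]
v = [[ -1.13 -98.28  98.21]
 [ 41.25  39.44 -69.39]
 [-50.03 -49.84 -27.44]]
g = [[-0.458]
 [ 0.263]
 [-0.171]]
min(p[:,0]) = -75.25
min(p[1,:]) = -56.01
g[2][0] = -0.171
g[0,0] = -0.458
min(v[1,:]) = -69.39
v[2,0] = -50.03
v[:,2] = [98.21, -69.39, -27.44]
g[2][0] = -0.171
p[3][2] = -50.98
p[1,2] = 5.94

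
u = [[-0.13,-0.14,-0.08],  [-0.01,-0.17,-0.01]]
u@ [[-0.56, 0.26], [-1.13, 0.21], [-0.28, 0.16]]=[[0.25, -0.08], [0.20, -0.04]]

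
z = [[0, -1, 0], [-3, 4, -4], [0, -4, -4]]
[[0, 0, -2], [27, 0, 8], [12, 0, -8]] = z @ [[-5, 0, 0], [0, 0, 2], [-3, 0, 0]]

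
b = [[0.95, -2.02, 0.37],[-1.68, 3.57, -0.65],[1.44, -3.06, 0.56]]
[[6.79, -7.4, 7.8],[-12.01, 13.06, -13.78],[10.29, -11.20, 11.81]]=b @ [[1.73, -1.12, -1.46],[-2.87, 2.77, -4.56],[-1.75, -1.99, -0.07]]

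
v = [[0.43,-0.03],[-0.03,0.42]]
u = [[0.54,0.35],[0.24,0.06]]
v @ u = [[0.22,0.15], [0.08,0.01]]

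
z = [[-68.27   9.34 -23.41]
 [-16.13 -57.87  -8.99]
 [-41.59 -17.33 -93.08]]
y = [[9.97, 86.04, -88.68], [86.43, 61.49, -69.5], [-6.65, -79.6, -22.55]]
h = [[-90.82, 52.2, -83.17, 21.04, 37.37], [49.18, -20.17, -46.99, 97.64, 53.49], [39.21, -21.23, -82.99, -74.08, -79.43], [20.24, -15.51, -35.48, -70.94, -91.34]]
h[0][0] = -90.82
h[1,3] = 97.64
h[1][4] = 53.49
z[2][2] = -93.08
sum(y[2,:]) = -108.8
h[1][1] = -20.17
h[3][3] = -70.94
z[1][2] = -8.99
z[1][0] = -16.13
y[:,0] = [9.97, 86.43, -6.65]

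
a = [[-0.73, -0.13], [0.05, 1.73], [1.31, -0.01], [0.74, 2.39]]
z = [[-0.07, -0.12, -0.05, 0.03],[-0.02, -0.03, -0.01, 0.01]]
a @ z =[[0.05, 0.09, 0.04, -0.02], [-0.04, -0.06, -0.02, 0.02], [-0.09, -0.16, -0.07, 0.04], [-0.1, -0.16, -0.06, 0.05]]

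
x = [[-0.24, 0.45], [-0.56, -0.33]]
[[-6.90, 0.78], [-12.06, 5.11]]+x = [[-7.14, 1.23], [-12.62, 4.78]]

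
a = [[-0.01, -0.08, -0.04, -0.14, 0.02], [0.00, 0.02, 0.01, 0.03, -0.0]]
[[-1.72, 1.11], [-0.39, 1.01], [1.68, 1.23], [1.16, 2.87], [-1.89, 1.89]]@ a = [[0.02, 0.16, 0.08, 0.27, -0.03], [0.0, 0.05, 0.03, 0.08, -0.01], [-0.02, -0.11, -0.05, -0.20, 0.03], [-0.01, -0.04, -0.02, -0.08, 0.02], [0.02, 0.19, 0.09, 0.32, -0.04]]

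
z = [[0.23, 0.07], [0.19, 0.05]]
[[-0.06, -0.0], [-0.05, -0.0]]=z @ [[-0.25, 0.01], [-0.03, -0.08]]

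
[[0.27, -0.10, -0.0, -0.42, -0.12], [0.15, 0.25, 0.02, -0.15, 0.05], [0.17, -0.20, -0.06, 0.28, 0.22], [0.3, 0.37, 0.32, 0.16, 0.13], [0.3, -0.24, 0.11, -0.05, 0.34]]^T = [[0.27, 0.15, 0.17, 0.3, 0.30], [-0.10, 0.25, -0.2, 0.37, -0.24], [-0.0, 0.02, -0.06, 0.32, 0.11], [-0.42, -0.15, 0.28, 0.16, -0.05], [-0.12, 0.05, 0.22, 0.13, 0.34]]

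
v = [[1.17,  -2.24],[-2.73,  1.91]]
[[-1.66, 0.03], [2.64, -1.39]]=v @ [[-0.71, 0.79], [0.37, 0.40]]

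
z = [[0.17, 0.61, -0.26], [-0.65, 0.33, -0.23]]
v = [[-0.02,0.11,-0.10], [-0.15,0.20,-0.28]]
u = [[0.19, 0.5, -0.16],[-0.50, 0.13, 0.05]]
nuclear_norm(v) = 0.45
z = u + v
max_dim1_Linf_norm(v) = 0.28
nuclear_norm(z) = 1.43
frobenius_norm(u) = 0.76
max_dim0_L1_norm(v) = 0.38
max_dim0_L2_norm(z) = 0.69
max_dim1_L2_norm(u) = 0.56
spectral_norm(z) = 0.83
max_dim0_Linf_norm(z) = 0.65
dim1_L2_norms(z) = [0.68, 0.76]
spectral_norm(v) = 0.40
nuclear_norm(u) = 1.08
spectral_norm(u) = 0.58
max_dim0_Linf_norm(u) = 0.5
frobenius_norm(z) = 1.03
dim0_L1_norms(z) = [0.82, 0.94, 0.49]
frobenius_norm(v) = 0.40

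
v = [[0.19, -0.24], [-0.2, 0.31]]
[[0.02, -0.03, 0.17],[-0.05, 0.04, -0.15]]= v@ [[-0.56, 0.04, 1.54],[-0.53, 0.15, 0.51]]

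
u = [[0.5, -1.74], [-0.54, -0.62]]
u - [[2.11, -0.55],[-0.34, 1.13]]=[[-1.61, -1.19], [-0.20, -1.75]]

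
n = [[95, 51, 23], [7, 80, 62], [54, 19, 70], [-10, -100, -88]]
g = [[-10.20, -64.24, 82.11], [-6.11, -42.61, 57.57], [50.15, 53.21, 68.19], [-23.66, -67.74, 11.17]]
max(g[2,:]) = 68.19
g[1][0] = -6.11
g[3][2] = 11.17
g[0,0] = -10.2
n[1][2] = 62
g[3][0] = -23.66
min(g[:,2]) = 11.17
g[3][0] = -23.66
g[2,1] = 53.21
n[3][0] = -10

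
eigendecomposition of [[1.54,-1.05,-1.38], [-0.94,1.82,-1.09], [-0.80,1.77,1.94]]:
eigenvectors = [[(-0.74+0j), -0.68+0.00j, -0.68-0.00j], [(-0.03+0j), -0.56-0.01j, (-0.56+0.01j)], [(0.67+0j), (0.3+0.36j), 0.30-0.36j]]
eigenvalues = [(2.74+0j), (1.28+0.71j), (1.28-0.71j)]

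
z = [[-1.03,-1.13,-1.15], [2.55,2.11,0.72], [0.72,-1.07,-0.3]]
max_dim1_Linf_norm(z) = 2.55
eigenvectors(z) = [[(-0.12-0.54j), -0.12+0.54j, (0.1+0j)], [-0.05+0.55j, (-0.05-0.55j), (-0.8+0j)], [-0.62+0.00j, (-0.62-0j), 0.59+0.00j]]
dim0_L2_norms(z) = [2.84, 2.62, 1.39]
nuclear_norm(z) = 5.82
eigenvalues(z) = [(-0.24+1.59j), (-0.24-1.59j), (1.27+0j)]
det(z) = 3.29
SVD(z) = [[-0.47, -0.24, -0.85], [0.88, -0.21, -0.43], [-0.07, -0.95, 0.31]] @ diag([3.8289661008328193, 1.3486921355916408, 0.6376896753644128]) @ [[0.7,0.64,0.31], [-0.72,0.63,0.30], [-0.0,-0.44,0.90]]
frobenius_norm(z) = 4.11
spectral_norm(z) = 3.83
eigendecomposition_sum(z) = [[(-0.44+0.84j),-0.49+0.02j,-0.60-0.12j], [0.68-0.66j,0.47+0.14j,(0.53+0.3j)], [(0.8+0.69j),(-0.11+0.54j),(-0.27+0.61j)]] + [[-0.44-0.84j, (-0.49-0.02j), -0.60+0.12j], [(0.68+0.66j), (0.47-0.14j), 0.53-0.30j], [0.80-0.69j, (-0.11-0.54j), (-0.27-0.61j)]] + [[-0.14+0.00j, (-0.14+0j), (0.04+0j)], [(1.19-0j), 1.16-0.00j, -0.34-0.00j], [(-0.88+0j), -0.86+0.00j, 0.25+0.00j]]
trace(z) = 0.78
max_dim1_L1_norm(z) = 5.38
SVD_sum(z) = [[-1.26, -1.16, -0.56], [2.35, 2.17, 1.05], [-0.2, -0.18, -0.09]] + [[0.23,  -0.2,  -0.10], [0.2,  -0.18,  -0.09], [0.92,  -0.80,  -0.39]] + [[0.00, 0.24, -0.49], [0.00, 0.12, -0.25], [-0.00, -0.09, 0.18]]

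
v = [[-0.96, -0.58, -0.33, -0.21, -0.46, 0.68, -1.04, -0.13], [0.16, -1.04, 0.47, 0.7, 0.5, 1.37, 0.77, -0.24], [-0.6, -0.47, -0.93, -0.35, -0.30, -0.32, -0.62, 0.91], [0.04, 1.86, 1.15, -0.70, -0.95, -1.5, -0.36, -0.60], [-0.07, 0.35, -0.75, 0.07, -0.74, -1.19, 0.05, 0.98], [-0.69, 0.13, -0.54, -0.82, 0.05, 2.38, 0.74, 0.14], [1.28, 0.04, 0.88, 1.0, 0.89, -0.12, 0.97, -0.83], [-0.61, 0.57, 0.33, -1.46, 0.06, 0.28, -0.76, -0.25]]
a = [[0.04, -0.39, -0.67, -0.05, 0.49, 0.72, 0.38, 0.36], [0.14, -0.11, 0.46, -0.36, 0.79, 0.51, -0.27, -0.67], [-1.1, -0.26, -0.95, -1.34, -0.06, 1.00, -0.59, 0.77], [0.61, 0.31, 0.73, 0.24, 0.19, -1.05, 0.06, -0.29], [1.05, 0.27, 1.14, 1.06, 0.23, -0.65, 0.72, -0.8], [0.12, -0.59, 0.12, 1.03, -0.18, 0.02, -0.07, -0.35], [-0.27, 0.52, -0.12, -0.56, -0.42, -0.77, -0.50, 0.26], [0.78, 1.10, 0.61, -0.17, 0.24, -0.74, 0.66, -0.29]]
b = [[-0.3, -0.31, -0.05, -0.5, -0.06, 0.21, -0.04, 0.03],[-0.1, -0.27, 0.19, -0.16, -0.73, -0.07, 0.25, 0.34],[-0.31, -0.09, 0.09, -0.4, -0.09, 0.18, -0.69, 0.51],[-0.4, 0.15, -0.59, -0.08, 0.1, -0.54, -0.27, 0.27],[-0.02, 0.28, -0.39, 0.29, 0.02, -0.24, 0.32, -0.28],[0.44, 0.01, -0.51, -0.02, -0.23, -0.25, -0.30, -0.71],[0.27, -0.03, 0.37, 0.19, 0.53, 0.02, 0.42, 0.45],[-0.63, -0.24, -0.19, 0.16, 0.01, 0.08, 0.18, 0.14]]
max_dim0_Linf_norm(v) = 2.38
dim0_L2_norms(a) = [1.84, 1.49, 1.95, 2.12, 1.11, 2.11, 1.33, 1.47]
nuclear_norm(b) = 6.19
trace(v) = -1.27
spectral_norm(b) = 1.48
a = b @ v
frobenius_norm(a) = 4.85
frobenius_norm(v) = 6.36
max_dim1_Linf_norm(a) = 1.34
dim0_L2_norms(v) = [1.95, 2.36, 2.06, 2.23, 1.67, 3.44, 2.06, 1.73]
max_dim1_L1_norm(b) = 2.47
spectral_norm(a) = 3.91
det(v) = 0.00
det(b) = 0.01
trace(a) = -1.32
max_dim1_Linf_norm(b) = 0.73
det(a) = -0.00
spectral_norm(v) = 4.06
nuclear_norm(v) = 13.41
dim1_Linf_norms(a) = [0.72, 0.79, 1.34, 1.05, 1.14, 1.03, 0.77, 1.1]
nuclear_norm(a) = 9.41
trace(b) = -0.23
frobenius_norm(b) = 2.57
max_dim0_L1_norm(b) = 2.73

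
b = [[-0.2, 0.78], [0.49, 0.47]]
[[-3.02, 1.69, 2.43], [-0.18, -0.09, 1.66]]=b @ [[2.69, -1.81, 0.31],[-3.18, 1.7, 3.2]]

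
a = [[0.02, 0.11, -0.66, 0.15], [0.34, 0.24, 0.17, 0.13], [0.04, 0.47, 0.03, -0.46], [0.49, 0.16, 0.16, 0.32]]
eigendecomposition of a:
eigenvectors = [[-0.41+0.00j, (-0.68+0j), -0.68-0.00j, 0.46+0.00j], [(-0.5+0j), 0.39+0.07j, (0.39-0.07j), (-0.65+0j)], [0.15+0.00j, (0.03+0.3j), (0.03-0.3j), (-0.34+0j)], [(-0.75+0j), 0.51+0.15j, 0.51-0.15j, (-0.5+0j)]]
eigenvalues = [(0.66+0j), (-0.12+0.25j), (-0.12-0.25j), (0.19+0j)]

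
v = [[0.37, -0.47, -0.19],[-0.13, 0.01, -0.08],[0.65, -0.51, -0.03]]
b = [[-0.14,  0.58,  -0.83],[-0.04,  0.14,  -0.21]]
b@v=[[-0.67, 0.49, 0.01], [-0.17, 0.13, 0.0]]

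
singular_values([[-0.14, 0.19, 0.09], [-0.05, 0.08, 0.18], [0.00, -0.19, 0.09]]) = [0.32, 0.21, 0.06]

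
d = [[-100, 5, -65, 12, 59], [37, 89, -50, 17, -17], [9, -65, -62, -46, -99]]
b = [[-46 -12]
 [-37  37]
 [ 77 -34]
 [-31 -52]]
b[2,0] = 77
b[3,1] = -52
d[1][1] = 89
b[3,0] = -31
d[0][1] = 5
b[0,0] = -46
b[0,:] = [-46, -12]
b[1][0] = -37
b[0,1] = -12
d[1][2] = -50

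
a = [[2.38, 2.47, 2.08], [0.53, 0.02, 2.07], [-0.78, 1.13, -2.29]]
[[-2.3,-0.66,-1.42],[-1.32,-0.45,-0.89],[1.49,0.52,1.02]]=a@[[-0.46, -0.11, -0.27],[-0.05, 0.0, -0.01],[-0.52, -0.19, -0.36]]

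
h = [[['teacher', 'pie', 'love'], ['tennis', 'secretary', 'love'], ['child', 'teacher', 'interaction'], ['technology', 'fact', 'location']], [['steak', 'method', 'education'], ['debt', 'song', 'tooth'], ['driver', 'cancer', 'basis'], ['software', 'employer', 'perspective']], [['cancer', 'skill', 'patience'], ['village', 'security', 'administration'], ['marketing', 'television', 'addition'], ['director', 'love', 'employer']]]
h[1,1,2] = 'tooth'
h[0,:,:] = [['teacher', 'pie', 'love'], ['tennis', 'secretary', 'love'], ['child', 'teacher', 'interaction'], ['technology', 'fact', 'location']]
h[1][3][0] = 'software'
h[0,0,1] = 'pie'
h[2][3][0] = 'director'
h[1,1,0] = 'debt'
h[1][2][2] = 'basis'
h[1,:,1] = ['method', 'song', 'cancer', 'employer']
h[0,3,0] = 'technology'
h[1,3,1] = 'employer'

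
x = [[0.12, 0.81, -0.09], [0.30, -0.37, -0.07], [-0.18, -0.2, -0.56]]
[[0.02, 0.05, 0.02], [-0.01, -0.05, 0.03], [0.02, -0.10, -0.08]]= x @ [[-0.01, -0.02, 0.14], [0.02, 0.08, 0.01], [-0.04, 0.15, 0.09]]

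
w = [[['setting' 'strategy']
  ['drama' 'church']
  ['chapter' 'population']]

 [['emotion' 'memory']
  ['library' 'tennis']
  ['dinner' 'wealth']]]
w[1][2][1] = 'wealth'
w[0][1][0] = 'drama'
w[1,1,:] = ['library', 'tennis']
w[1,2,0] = 'dinner'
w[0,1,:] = ['drama', 'church']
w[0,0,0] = 'setting'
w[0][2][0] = 'chapter'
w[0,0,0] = 'setting'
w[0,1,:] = ['drama', 'church']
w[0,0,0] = 'setting'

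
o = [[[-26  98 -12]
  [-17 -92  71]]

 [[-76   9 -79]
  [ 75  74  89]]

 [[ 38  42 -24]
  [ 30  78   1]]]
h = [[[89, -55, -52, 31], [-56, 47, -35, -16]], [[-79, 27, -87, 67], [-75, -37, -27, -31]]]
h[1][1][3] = -31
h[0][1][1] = 47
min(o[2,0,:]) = -24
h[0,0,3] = 31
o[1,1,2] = 89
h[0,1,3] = -16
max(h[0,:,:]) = 89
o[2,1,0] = 30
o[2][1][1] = 78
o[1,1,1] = 74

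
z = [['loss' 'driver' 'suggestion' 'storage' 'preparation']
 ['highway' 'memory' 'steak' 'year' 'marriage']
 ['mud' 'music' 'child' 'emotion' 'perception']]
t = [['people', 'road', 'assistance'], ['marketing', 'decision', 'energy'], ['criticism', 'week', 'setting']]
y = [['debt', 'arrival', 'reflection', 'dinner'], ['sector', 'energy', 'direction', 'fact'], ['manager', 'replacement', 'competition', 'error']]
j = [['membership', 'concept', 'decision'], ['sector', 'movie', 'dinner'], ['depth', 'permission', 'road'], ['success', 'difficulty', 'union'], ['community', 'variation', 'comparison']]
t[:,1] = ['road', 'decision', 'week']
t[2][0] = 'criticism'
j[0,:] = ['membership', 'concept', 'decision']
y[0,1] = 'arrival'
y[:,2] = ['reflection', 'direction', 'competition']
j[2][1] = 'permission'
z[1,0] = 'highway'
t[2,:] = ['criticism', 'week', 'setting']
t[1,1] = 'decision'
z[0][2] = 'suggestion'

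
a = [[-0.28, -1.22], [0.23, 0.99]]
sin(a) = [[-0.26, -1.12],[0.21, 0.91]]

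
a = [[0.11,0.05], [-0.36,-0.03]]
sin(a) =[[0.11, 0.05], [-0.36, -0.03]]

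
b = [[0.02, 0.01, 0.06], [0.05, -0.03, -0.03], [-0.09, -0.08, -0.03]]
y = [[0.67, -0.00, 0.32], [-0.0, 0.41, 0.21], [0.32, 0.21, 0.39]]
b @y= [[0.03, 0.02, 0.03], [0.02, -0.02, -0.0], [-0.07, -0.04, -0.06]]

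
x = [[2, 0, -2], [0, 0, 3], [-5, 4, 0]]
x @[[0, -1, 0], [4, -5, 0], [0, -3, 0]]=[[0, 4, 0], [0, -9, 0], [16, -15, 0]]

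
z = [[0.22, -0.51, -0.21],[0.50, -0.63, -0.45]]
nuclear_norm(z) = 1.23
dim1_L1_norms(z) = [0.94, 1.58]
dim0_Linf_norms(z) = [0.5, 0.63, 0.45]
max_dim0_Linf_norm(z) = 0.63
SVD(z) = [[-0.54, -0.84], [-0.84, 0.54]] @ diag([1.0874384178221723, 0.1395624858062192]) @ [[-0.5, 0.74, 0.45], [0.59, 0.67, -0.45]]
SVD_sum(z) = [[0.29, -0.43, -0.26], [0.46, -0.68, -0.42]] + [[-0.07, -0.08, 0.05], [0.04, 0.05, -0.03]]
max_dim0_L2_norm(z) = 0.81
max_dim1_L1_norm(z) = 1.58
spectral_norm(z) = 1.09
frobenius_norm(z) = 1.10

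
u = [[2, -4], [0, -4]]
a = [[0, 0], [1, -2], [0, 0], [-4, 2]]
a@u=[[0, 0], [2, 4], [0, 0], [-8, 8]]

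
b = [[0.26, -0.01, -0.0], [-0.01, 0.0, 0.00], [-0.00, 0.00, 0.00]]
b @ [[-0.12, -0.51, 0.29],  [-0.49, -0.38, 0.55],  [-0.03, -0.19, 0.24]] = [[-0.03, -0.13, 0.07], [0.00, 0.01, -0.00], [0.00, 0.00, 0.0]]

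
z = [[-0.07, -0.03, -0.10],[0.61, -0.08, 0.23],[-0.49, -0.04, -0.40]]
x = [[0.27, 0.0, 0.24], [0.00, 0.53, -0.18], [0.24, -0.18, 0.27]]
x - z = [[0.34, 0.03, 0.34],[-0.61, 0.61, -0.41],[0.73, -0.14, 0.67]]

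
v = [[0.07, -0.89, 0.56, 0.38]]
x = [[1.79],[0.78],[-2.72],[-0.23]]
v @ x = [[-2.18]]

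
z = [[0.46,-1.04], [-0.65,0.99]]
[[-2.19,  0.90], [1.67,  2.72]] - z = [[-2.65, 1.94], [2.32, 1.73]]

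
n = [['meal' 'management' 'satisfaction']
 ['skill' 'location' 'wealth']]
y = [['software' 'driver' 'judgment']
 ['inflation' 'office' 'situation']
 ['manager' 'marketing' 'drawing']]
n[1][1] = 'location'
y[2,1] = 'marketing'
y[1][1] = 'office'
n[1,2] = 'wealth'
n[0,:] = ['meal', 'management', 'satisfaction']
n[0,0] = 'meal'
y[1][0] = 'inflation'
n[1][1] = 'location'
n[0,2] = 'satisfaction'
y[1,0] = 'inflation'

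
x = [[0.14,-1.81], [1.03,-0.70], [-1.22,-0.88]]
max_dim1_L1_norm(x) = 2.1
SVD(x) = [[0.84, 0.14], [0.3, 0.66], [0.44, -0.73]] @ diag([2.132012810257967, 1.601224961364245]) @ [[-0.05, -1.0], [1.00, -0.05]]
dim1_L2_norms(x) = [1.82, 1.25, 1.5]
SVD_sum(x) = [[-0.09, -1.80],  [-0.03, -0.65],  [-0.05, -0.94]] + [[0.23, -0.01], [1.06, -0.05], [-1.17, 0.06]]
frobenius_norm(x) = 2.67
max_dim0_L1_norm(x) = 3.39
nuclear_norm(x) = 3.73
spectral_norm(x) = 2.13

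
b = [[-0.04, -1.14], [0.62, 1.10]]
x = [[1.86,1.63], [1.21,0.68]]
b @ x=[[-1.45, -0.84],[2.48, 1.76]]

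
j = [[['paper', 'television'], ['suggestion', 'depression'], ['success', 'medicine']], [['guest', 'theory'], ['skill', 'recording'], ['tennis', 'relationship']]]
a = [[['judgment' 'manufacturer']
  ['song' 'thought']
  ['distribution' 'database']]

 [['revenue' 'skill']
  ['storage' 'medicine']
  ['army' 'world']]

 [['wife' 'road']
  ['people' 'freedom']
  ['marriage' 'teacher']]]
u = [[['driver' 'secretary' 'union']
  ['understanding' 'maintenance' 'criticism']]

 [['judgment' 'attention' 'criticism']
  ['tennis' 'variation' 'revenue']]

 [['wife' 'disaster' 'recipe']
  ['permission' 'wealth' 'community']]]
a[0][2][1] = 'database'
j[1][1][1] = 'recording'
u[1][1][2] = 'revenue'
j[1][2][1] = 'relationship'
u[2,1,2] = 'community'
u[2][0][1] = 'disaster'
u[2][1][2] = 'community'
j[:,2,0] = ['success', 'tennis']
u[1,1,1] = 'variation'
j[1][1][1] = 'recording'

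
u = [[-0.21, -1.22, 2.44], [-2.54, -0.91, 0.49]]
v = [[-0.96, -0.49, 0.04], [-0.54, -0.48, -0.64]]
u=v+[[0.75, -0.73, 2.40], [-2.00, -0.43, 1.13]]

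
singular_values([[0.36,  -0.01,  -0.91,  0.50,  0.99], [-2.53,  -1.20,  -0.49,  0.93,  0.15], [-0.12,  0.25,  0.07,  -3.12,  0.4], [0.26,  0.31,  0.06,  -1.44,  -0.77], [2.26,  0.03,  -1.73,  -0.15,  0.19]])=[4.0, 3.32, 1.96, 1.07, 0.22]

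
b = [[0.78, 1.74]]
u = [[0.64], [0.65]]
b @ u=[[1.63]]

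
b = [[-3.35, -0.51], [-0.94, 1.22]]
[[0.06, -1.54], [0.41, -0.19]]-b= [[3.41, -1.03],[1.35, -1.41]]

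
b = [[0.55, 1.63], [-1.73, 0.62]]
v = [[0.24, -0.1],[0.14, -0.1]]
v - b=[[-0.31, -1.73], [1.87, -0.72]]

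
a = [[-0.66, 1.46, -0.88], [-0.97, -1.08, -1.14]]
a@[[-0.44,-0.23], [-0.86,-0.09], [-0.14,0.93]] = [[-0.84, -0.8], [1.52, -0.74]]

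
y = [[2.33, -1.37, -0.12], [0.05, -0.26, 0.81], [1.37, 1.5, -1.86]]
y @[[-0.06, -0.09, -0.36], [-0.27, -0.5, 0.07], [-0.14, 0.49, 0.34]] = [[0.25, 0.42, -0.98], [-0.05, 0.52, 0.24], [-0.23, -1.78, -1.02]]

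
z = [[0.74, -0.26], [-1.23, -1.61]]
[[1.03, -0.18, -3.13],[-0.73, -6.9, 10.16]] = z @ [[1.22, 1.00, -5.08], [-0.48, 3.52, -2.43]]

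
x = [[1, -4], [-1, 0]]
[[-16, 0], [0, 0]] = x @ [[0, 0], [4, 0]]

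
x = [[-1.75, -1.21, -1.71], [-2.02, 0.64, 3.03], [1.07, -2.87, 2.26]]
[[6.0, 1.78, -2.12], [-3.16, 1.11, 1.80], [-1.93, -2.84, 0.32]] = x @ [[-1.16, -0.94, 0.24], [-1.02, 0.37, 0.49], [-1.60, -0.34, 0.65]]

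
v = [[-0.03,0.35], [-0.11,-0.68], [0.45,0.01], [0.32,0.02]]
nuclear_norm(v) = 1.32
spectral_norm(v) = 0.78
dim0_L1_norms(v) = [0.91, 1.06]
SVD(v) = [[0.43,0.22],[-0.88,-0.12],[0.16,-0.79],[0.13,-0.56]] @ diag([0.7778758745685376, 0.546085271513738]) @ [[0.25, 0.97], [-0.97, 0.25]]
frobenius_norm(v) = 0.95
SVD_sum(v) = [[0.08, 0.32], [-0.17, -0.66], [0.03, 0.12], [0.03, 0.10]] + [[-0.11, 0.03], [0.06, -0.02], [0.42, -0.11], [0.29, -0.08]]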